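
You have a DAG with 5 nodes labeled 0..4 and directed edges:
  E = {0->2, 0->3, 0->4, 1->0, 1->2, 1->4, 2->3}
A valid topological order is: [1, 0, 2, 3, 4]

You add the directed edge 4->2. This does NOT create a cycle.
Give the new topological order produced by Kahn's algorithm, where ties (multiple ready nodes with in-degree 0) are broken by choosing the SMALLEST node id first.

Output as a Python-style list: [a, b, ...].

Answer: [1, 0, 4, 2, 3]

Derivation:
Old toposort: [1, 0, 2, 3, 4]
Added edge: 4->2
Position of 4 (4) > position of 2 (2). Must reorder: 4 must now come before 2.
Run Kahn's algorithm (break ties by smallest node id):
  initial in-degrees: [1, 0, 3, 2, 2]
  ready (indeg=0): [1]
  pop 1: indeg[0]->0; indeg[2]->2; indeg[4]->1 | ready=[0] | order so far=[1]
  pop 0: indeg[2]->1; indeg[3]->1; indeg[4]->0 | ready=[4] | order so far=[1, 0]
  pop 4: indeg[2]->0 | ready=[2] | order so far=[1, 0, 4]
  pop 2: indeg[3]->0 | ready=[3] | order so far=[1, 0, 4, 2]
  pop 3: no out-edges | ready=[] | order so far=[1, 0, 4, 2, 3]
  Result: [1, 0, 4, 2, 3]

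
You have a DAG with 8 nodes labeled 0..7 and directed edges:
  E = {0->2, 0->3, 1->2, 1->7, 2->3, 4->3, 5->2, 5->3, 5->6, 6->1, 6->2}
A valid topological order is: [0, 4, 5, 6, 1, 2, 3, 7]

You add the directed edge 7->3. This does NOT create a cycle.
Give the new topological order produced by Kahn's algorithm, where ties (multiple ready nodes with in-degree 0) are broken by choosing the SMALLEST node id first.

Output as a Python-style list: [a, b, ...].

Answer: [0, 4, 5, 6, 1, 2, 7, 3]

Derivation:
Old toposort: [0, 4, 5, 6, 1, 2, 3, 7]
Added edge: 7->3
Position of 7 (7) > position of 3 (6). Must reorder: 7 must now come before 3.
Run Kahn's algorithm (break ties by smallest node id):
  initial in-degrees: [0, 1, 4, 5, 0, 0, 1, 1]
  ready (indeg=0): [0, 4, 5]
  pop 0: indeg[2]->3; indeg[3]->4 | ready=[4, 5] | order so far=[0]
  pop 4: indeg[3]->3 | ready=[5] | order so far=[0, 4]
  pop 5: indeg[2]->2; indeg[3]->2; indeg[6]->0 | ready=[6] | order so far=[0, 4, 5]
  pop 6: indeg[1]->0; indeg[2]->1 | ready=[1] | order so far=[0, 4, 5, 6]
  pop 1: indeg[2]->0; indeg[7]->0 | ready=[2, 7] | order so far=[0, 4, 5, 6, 1]
  pop 2: indeg[3]->1 | ready=[7] | order so far=[0, 4, 5, 6, 1, 2]
  pop 7: indeg[3]->0 | ready=[3] | order so far=[0, 4, 5, 6, 1, 2, 7]
  pop 3: no out-edges | ready=[] | order so far=[0, 4, 5, 6, 1, 2, 7, 3]
  Result: [0, 4, 5, 6, 1, 2, 7, 3]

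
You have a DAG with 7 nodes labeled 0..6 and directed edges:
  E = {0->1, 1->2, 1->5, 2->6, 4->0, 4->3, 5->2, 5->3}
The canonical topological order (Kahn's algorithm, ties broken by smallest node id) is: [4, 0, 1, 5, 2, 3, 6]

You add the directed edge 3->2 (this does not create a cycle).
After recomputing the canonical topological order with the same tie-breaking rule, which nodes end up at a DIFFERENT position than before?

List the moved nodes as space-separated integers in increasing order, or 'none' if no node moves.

Old toposort: [4, 0, 1, 5, 2, 3, 6]
Added edge 3->2
Recompute Kahn (smallest-id tiebreak):
  initial in-degrees: [1, 1, 3, 2, 0, 1, 1]
  ready (indeg=0): [4]
  pop 4: indeg[0]->0; indeg[3]->1 | ready=[0] | order so far=[4]
  pop 0: indeg[1]->0 | ready=[1] | order so far=[4, 0]
  pop 1: indeg[2]->2; indeg[5]->0 | ready=[5] | order so far=[4, 0, 1]
  pop 5: indeg[2]->1; indeg[3]->0 | ready=[3] | order so far=[4, 0, 1, 5]
  pop 3: indeg[2]->0 | ready=[2] | order so far=[4, 0, 1, 5, 3]
  pop 2: indeg[6]->0 | ready=[6] | order so far=[4, 0, 1, 5, 3, 2]
  pop 6: no out-edges | ready=[] | order so far=[4, 0, 1, 5, 3, 2, 6]
New canonical toposort: [4, 0, 1, 5, 3, 2, 6]
Compare positions:
  Node 0: index 1 -> 1 (same)
  Node 1: index 2 -> 2 (same)
  Node 2: index 4 -> 5 (moved)
  Node 3: index 5 -> 4 (moved)
  Node 4: index 0 -> 0 (same)
  Node 5: index 3 -> 3 (same)
  Node 6: index 6 -> 6 (same)
Nodes that changed position: 2 3

Answer: 2 3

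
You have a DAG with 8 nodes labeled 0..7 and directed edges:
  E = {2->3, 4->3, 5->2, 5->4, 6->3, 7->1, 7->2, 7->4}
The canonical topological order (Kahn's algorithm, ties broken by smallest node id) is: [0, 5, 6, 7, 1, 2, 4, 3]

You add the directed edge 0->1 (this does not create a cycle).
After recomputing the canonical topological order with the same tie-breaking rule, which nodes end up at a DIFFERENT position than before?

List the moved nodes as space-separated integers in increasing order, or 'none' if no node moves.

Answer: none

Derivation:
Old toposort: [0, 5, 6, 7, 1, 2, 4, 3]
Added edge 0->1
Recompute Kahn (smallest-id tiebreak):
  initial in-degrees: [0, 2, 2, 3, 2, 0, 0, 0]
  ready (indeg=0): [0, 5, 6, 7]
  pop 0: indeg[1]->1 | ready=[5, 6, 7] | order so far=[0]
  pop 5: indeg[2]->1; indeg[4]->1 | ready=[6, 7] | order so far=[0, 5]
  pop 6: indeg[3]->2 | ready=[7] | order so far=[0, 5, 6]
  pop 7: indeg[1]->0; indeg[2]->0; indeg[4]->0 | ready=[1, 2, 4] | order so far=[0, 5, 6, 7]
  pop 1: no out-edges | ready=[2, 4] | order so far=[0, 5, 6, 7, 1]
  pop 2: indeg[3]->1 | ready=[4] | order so far=[0, 5, 6, 7, 1, 2]
  pop 4: indeg[3]->0 | ready=[3] | order so far=[0, 5, 6, 7, 1, 2, 4]
  pop 3: no out-edges | ready=[] | order so far=[0, 5, 6, 7, 1, 2, 4, 3]
New canonical toposort: [0, 5, 6, 7, 1, 2, 4, 3]
Compare positions:
  Node 0: index 0 -> 0 (same)
  Node 1: index 4 -> 4 (same)
  Node 2: index 5 -> 5 (same)
  Node 3: index 7 -> 7 (same)
  Node 4: index 6 -> 6 (same)
  Node 5: index 1 -> 1 (same)
  Node 6: index 2 -> 2 (same)
  Node 7: index 3 -> 3 (same)
Nodes that changed position: none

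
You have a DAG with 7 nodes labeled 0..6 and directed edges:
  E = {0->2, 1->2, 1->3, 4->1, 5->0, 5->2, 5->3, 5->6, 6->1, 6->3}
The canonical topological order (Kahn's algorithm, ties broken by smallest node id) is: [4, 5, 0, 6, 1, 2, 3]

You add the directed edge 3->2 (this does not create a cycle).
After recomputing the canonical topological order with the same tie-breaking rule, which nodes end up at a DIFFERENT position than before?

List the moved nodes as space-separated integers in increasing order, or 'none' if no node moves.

Answer: 2 3

Derivation:
Old toposort: [4, 5, 0, 6, 1, 2, 3]
Added edge 3->2
Recompute Kahn (smallest-id tiebreak):
  initial in-degrees: [1, 2, 4, 3, 0, 0, 1]
  ready (indeg=0): [4, 5]
  pop 4: indeg[1]->1 | ready=[5] | order so far=[4]
  pop 5: indeg[0]->0; indeg[2]->3; indeg[3]->2; indeg[6]->0 | ready=[0, 6] | order so far=[4, 5]
  pop 0: indeg[2]->2 | ready=[6] | order so far=[4, 5, 0]
  pop 6: indeg[1]->0; indeg[3]->1 | ready=[1] | order so far=[4, 5, 0, 6]
  pop 1: indeg[2]->1; indeg[3]->0 | ready=[3] | order so far=[4, 5, 0, 6, 1]
  pop 3: indeg[2]->0 | ready=[2] | order so far=[4, 5, 0, 6, 1, 3]
  pop 2: no out-edges | ready=[] | order so far=[4, 5, 0, 6, 1, 3, 2]
New canonical toposort: [4, 5, 0, 6, 1, 3, 2]
Compare positions:
  Node 0: index 2 -> 2 (same)
  Node 1: index 4 -> 4 (same)
  Node 2: index 5 -> 6 (moved)
  Node 3: index 6 -> 5 (moved)
  Node 4: index 0 -> 0 (same)
  Node 5: index 1 -> 1 (same)
  Node 6: index 3 -> 3 (same)
Nodes that changed position: 2 3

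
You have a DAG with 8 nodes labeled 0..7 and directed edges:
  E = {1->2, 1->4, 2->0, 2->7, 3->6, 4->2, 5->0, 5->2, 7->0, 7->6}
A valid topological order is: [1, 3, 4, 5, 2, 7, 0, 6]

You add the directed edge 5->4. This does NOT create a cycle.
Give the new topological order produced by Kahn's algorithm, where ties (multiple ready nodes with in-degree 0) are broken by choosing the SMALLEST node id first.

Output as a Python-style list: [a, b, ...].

Old toposort: [1, 3, 4, 5, 2, 7, 0, 6]
Added edge: 5->4
Position of 5 (3) > position of 4 (2). Must reorder: 5 must now come before 4.
Run Kahn's algorithm (break ties by smallest node id):
  initial in-degrees: [3, 0, 3, 0, 2, 0, 2, 1]
  ready (indeg=0): [1, 3, 5]
  pop 1: indeg[2]->2; indeg[4]->1 | ready=[3, 5] | order so far=[1]
  pop 3: indeg[6]->1 | ready=[5] | order so far=[1, 3]
  pop 5: indeg[0]->2; indeg[2]->1; indeg[4]->0 | ready=[4] | order so far=[1, 3, 5]
  pop 4: indeg[2]->0 | ready=[2] | order so far=[1, 3, 5, 4]
  pop 2: indeg[0]->1; indeg[7]->0 | ready=[7] | order so far=[1, 3, 5, 4, 2]
  pop 7: indeg[0]->0; indeg[6]->0 | ready=[0, 6] | order so far=[1, 3, 5, 4, 2, 7]
  pop 0: no out-edges | ready=[6] | order so far=[1, 3, 5, 4, 2, 7, 0]
  pop 6: no out-edges | ready=[] | order so far=[1, 3, 5, 4, 2, 7, 0, 6]
  Result: [1, 3, 5, 4, 2, 7, 0, 6]

Answer: [1, 3, 5, 4, 2, 7, 0, 6]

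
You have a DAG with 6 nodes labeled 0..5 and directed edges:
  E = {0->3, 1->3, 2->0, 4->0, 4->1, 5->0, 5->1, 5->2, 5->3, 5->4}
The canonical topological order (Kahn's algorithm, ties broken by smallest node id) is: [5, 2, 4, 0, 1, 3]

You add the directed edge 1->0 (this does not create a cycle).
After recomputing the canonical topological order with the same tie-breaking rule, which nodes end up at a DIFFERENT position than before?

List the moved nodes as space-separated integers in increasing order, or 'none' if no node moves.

Answer: 0 1

Derivation:
Old toposort: [5, 2, 4, 0, 1, 3]
Added edge 1->0
Recompute Kahn (smallest-id tiebreak):
  initial in-degrees: [4, 2, 1, 3, 1, 0]
  ready (indeg=0): [5]
  pop 5: indeg[0]->3; indeg[1]->1; indeg[2]->0; indeg[3]->2; indeg[4]->0 | ready=[2, 4] | order so far=[5]
  pop 2: indeg[0]->2 | ready=[4] | order so far=[5, 2]
  pop 4: indeg[0]->1; indeg[1]->0 | ready=[1] | order so far=[5, 2, 4]
  pop 1: indeg[0]->0; indeg[3]->1 | ready=[0] | order so far=[5, 2, 4, 1]
  pop 0: indeg[3]->0 | ready=[3] | order so far=[5, 2, 4, 1, 0]
  pop 3: no out-edges | ready=[] | order so far=[5, 2, 4, 1, 0, 3]
New canonical toposort: [5, 2, 4, 1, 0, 3]
Compare positions:
  Node 0: index 3 -> 4 (moved)
  Node 1: index 4 -> 3 (moved)
  Node 2: index 1 -> 1 (same)
  Node 3: index 5 -> 5 (same)
  Node 4: index 2 -> 2 (same)
  Node 5: index 0 -> 0 (same)
Nodes that changed position: 0 1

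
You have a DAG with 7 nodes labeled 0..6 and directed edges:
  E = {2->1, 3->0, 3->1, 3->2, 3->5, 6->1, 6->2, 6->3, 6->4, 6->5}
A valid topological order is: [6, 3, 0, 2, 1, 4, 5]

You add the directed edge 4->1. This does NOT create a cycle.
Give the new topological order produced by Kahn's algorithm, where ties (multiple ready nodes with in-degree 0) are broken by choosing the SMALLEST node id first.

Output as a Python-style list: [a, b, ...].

Answer: [6, 3, 0, 2, 4, 1, 5]

Derivation:
Old toposort: [6, 3, 0, 2, 1, 4, 5]
Added edge: 4->1
Position of 4 (5) > position of 1 (4). Must reorder: 4 must now come before 1.
Run Kahn's algorithm (break ties by smallest node id):
  initial in-degrees: [1, 4, 2, 1, 1, 2, 0]
  ready (indeg=0): [6]
  pop 6: indeg[1]->3; indeg[2]->1; indeg[3]->0; indeg[4]->0; indeg[5]->1 | ready=[3, 4] | order so far=[6]
  pop 3: indeg[0]->0; indeg[1]->2; indeg[2]->0; indeg[5]->0 | ready=[0, 2, 4, 5] | order so far=[6, 3]
  pop 0: no out-edges | ready=[2, 4, 5] | order so far=[6, 3, 0]
  pop 2: indeg[1]->1 | ready=[4, 5] | order so far=[6, 3, 0, 2]
  pop 4: indeg[1]->0 | ready=[1, 5] | order so far=[6, 3, 0, 2, 4]
  pop 1: no out-edges | ready=[5] | order so far=[6, 3, 0, 2, 4, 1]
  pop 5: no out-edges | ready=[] | order so far=[6, 3, 0, 2, 4, 1, 5]
  Result: [6, 3, 0, 2, 4, 1, 5]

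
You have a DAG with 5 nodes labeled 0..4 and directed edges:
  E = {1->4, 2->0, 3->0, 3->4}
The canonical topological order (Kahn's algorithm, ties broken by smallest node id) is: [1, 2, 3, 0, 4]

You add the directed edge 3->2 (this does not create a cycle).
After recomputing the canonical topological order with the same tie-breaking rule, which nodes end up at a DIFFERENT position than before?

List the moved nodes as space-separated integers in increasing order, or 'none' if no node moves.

Old toposort: [1, 2, 3, 0, 4]
Added edge 3->2
Recompute Kahn (smallest-id tiebreak):
  initial in-degrees: [2, 0, 1, 0, 2]
  ready (indeg=0): [1, 3]
  pop 1: indeg[4]->1 | ready=[3] | order so far=[1]
  pop 3: indeg[0]->1; indeg[2]->0; indeg[4]->0 | ready=[2, 4] | order so far=[1, 3]
  pop 2: indeg[0]->0 | ready=[0, 4] | order so far=[1, 3, 2]
  pop 0: no out-edges | ready=[4] | order so far=[1, 3, 2, 0]
  pop 4: no out-edges | ready=[] | order so far=[1, 3, 2, 0, 4]
New canonical toposort: [1, 3, 2, 0, 4]
Compare positions:
  Node 0: index 3 -> 3 (same)
  Node 1: index 0 -> 0 (same)
  Node 2: index 1 -> 2 (moved)
  Node 3: index 2 -> 1 (moved)
  Node 4: index 4 -> 4 (same)
Nodes that changed position: 2 3

Answer: 2 3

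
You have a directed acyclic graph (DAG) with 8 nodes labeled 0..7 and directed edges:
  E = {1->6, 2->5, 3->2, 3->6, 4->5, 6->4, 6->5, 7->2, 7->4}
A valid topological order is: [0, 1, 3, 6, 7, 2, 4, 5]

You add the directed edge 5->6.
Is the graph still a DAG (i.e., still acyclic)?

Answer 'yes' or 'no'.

Given toposort: [0, 1, 3, 6, 7, 2, 4, 5]
Position of 5: index 7; position of 6: index 3
New edge 5->6: backward (u after v in old order)
Backward edge: old toposort is now invalid. Check if this creates a cycle.
Does 6 already reach 5? Reachable from 6: [4, 5, 6]. YES -> cycle!
Still a DAG? no

Answer: no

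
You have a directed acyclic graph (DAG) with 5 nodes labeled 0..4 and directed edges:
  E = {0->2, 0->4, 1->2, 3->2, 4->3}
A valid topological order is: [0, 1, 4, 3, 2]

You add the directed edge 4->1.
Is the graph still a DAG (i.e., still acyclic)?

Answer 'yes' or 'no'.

Answer: yes

Derivation:
Given toposort: [0, 1, 4, 3, 2]
Position of 4: index 2; position of 1: index 1
New edge 4->1: backward (u after v in old order)
Backward edge: old toposort is now invalid. Check if this creates a cycle.
Does 1 already reach 4? Reachable from 1: [1, 2]. NO -> still a DAG (reorder needed).
Still a DAG? yes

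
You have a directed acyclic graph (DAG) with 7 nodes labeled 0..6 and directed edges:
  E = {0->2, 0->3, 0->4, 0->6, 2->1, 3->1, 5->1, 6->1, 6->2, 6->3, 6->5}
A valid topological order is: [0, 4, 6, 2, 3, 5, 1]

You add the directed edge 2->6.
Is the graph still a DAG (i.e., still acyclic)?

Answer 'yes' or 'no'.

Answer: no

Derivation:
Given toposort: [0, 4, 6, 2, 3, 5, 1]
Position of 2: index 3; position of 6: index 2
New edge 2->6: backward (u after v in old order)
Backward edge: old toposort is now invalid. Check if this creates a cycle.
Does 6 already reach 2? Reachable from 6: [1, 2, 3, 5, 6]. YES -> cycle!
Still a DAG? no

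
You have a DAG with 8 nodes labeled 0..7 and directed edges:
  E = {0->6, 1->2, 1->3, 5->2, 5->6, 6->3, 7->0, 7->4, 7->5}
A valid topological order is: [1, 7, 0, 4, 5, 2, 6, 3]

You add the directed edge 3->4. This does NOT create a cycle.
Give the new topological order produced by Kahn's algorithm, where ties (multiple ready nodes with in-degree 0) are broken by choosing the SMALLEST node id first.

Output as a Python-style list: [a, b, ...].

Answer: [1, 7, 0, 5, 2, 6, 3, 4]

Derivation:
Old toposort: [1, 7, 0, 4, 5, 2, 6, 3]
Added edge: 3->4
Position of 3 (7) > position of 4 (3). Must reorder: 3 must now come before 4.
Run Kahn's algorithm (break ties by smallest node id):
  initial in-degrees: [1, 0, 2, 2, 2, 1, 2, 0]
  ready (indeg=0): [1, 7]
  pop 1: indeg[2]->1; indeg[3]->1 | ready=[7] | order so far=[1]
  pop 7: indeg[0]->0; indeg[4]->1; indeg[5]->0 | ready=[0, 5] | order so far=[1, 7]
  pop 0: indeg[6]->1 | ready=[5] | order so far=[1, 7, 0]
  pop 5: indeg[2]->0; indeg[6]->0 | ready=[2, 6] | order so far=[1, 7, 0, 5]
  pop 2: no out-edges | ready=[6] | order so far=[1, 7, 0, 5, 2]
  pop 6: indeg[3]->0 | ready=[3] | order so far=[1, 7, 0, 5, 2, 6]
  pop 3: indeg[4]->0 | ready=[4] | order so far=[1, 7, 0, 5, 2, 6, 3]
  pop 4: no out-edges | ready=[] | order so far=[1, 7, 0, 5, 2, 6, 3, 4]
  Result: [1, 7, 0, 5, 2, 6, 3, 4]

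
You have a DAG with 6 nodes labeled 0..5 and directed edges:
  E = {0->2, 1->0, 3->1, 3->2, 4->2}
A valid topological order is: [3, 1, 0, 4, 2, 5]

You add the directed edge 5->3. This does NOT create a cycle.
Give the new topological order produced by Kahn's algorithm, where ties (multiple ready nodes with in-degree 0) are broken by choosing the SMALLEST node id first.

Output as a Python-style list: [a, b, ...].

Old toposort: [3, 1, 0, 4, 2, 5]
Added edge: 5->3
Position of 5 (5) > position of 3 (0). Must reorder: 5 must now come before 3.
Run Kahn's algorithm (break ties by smallest node id):
  initial in-degrees: [1, 1, 3, 1, 0, 0]
  ready (indeg=0): [4, 5]
  pop 4: indeg[2]->2 | ready=[5] | order so far=[4]
  pop 5: indeg[3]->0 | ready=[3] | order so far=[4, 5]
  pop 3: indeg[1]->0; indeg[2]->1 | ready=[1] | order so far=[4, 5, 3]
  pop 1: indeg[0]->0 | ready=[0] | order so far=[4, 5, 3, 1]
  pop 0: indeg[2]->0 | ready=[2] | order so far=[4, 5, 3, 1, 0]
  pop 2: no out-edges | ready=[] | order so far=[4, 5, 3, 1, 0, 2]
  Result: [4, 5, 3, 1, 0, 2]

Answer: [4, 5, 3, 1, 0, 2]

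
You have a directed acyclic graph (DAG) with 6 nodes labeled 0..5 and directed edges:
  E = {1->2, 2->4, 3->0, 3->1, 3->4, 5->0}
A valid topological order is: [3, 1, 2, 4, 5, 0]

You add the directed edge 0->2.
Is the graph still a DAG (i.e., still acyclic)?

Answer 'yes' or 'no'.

Answer: yes

Derivation:
Given toposort: [3, 1, 2, 4, 5, 0]
Position of 0: index 5; position of 2: index 2
New edge 0->2: backward (u after v in old order)
Backward edge: old toposort is now invalid. Check if this creates a cycle.
Does 2 already reach 0? Reachable from 2: [2, 4]. NO -> still a DAG (reorder needed).
Still a DAG? yes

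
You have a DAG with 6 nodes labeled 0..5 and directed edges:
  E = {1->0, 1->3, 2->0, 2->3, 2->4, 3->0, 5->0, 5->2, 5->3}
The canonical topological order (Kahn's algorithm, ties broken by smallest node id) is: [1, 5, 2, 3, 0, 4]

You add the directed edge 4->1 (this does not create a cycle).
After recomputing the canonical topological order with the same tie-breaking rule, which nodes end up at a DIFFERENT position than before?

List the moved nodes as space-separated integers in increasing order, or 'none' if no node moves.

Answer: 0 1 2 3 4 5

Derivation:
Old toposort: [1, 5, 2, 3, 0, 4]
Added edge 4->1
Recompute Kahn (smallest-id tiebreak):
  initial in-degrees: [4, 1, 1, 3, 1, 0]
  ready (indeg=0): [5]
  pop 5: indeg[0]->3; indeg[2]->0; indeg[3]->2 | ready=[2] | order so far=[5]
  pop 2: indeg[0]->2; indeg[3]->1; indeg[4]->0 | ready=[4] | order so far=[5, 2]
  pop 4: indeg[1]->0 | ready=[1] | order so far=[5, 2, 4]
  pop 1: indeg[0]->1; indeg[3]->0 | ready=[3] | order so far=[5, 2, 4, 1]
  pop 3: indeg[0]->0 | ready=[0] | order so far=[5, 2, 4, 1, 3]
  pop 0: no out-edges | ready=[] | order so far=[5, 2, 4, 1, 3, 0]
New canonical toposort: [5, 2, 4, 1, 3, 0]
Compare positions:
  Node 0: index 4 -> 5 (moved)
  Node 1: index 0 -> 3 (moved)
  Node 2: index 2 -> 1 (moved)
  Node 3: index 3 -> 4 (moved)
  Node 4: index 5 -> 2 (moved)
  Node 5: index 1 -> 0 (moved)
Nodes that changed position: 0 1 2 3 4 5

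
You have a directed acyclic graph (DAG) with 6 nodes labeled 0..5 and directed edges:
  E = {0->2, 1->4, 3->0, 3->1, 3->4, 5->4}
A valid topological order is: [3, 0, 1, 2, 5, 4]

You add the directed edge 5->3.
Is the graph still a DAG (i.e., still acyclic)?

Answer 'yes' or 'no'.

Answer: yes

Derivation:
Given toposort: [3, 0, 1, 2, 5, 4]
Position of 5: index 4; position of 3: index 0
New edge 5->3: backward (u after v in old order)
Backward edge: old toposort is now invalid. Check if this creates a cycle.
Does 3 already reach 5? Reachable from 3: [0, 1, 2, 3, 4]. NO -> still a DAG (reorder needed).
Still a DAG? yes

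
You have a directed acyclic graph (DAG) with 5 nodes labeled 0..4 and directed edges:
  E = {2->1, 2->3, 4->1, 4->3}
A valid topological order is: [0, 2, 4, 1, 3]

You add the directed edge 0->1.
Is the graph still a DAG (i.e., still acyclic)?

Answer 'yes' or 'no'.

Answer: yes

Derivation:
Given toposort: [0, 2, 4, 1, 3]
Position of 0: index 0; position of 1: index 3
New edge 0->1: forward
Forward edge: respects the existing order. Still a DAG, same toposort still valid.
Still a DAG? yes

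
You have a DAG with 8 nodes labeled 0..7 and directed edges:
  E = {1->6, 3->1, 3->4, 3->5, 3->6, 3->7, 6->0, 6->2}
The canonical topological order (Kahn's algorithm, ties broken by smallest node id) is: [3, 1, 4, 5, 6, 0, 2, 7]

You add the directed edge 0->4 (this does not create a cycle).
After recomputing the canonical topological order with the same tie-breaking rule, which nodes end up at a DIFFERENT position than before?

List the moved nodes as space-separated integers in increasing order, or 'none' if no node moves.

Old toposort: [3, 1, 4, 5, 6, 0, 2, 7]
Added edge 0->4
Recompute Kahn (smallest-id tiebreak):
  initial in-degrees: [1, 1, 1, 0, 2, 1, 2, 1]
  ready (indeg=0): [3]
  pop 3: indeg[1]->0; indeg[4]->1; indeg[5]->0; indeg[6]->1; indeg[7]->0 | ready=[1, 5, 7] | order so far=[3]
  pop 1: indeg[6]->0 | ready=[5, 6, 7] | order so far=[3, 1]
  pop 5: no out-edges | ready=[6, 7] | order so far=[3, 1, 5]
  pop 6: indeg[0]->0; indeg[2]->0 | ready=[0, 2, 7] | order so far=[3, 1, 5, 6]
  pop 0: indeg[4]->0 | ready=[2, 4, 7] | order so far=[3, 1, 5, 6, 0]
  pop 2: no out-edges | ready=[4, 7] | order so far=[3, 1, 5, 6, 0, 2]
  pop 4: no out-edges | ready=[7] | order so far=[3, 1, 5, 6, 0, 2, 4]
  pop 7: no out-edges | ready=[] | order so far=[3, 1, 5, 6, 0, 2, 4, 7]
New canonical toposort: [3, 1, 5, 6, 0, 2, 4, 7]
Compare positions:
  Node 0: index 5 -> 4 (moved)
  Node 1: index 1 -> 1 (same)
  Node 2: index 6 -> 5 (moved)
  Node 3: index 0 -> 0 (same)
  Node 4: index 2 -> 6 (moved)
  Node 5: index 3 -> 2 (moved)
  Node 6: index 4 -> 3 (moved)
  Node 7: index 7 -> 7 (same)
Nodes that changed position: 0 2 4 5 6

Answer: 0 2 4 5 6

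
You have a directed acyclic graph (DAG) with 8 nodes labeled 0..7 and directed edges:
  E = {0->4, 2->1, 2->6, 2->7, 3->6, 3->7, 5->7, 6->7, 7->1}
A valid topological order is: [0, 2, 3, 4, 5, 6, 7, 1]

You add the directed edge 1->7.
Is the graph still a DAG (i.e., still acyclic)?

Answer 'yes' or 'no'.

Given toposort: [0, 2, 3, 4, 5, 6, 7, 1]
Position of 1: index 7; position of 7: index 6
New edge 1->7: backward (u after v in old order)
Backward edge: old toposort is now invalid. Check if this creates a cycle.
Does 7 already reach 1? Reachable from 7: [1, 7]. YES -> cycle!
Still a DAG? no

Answer: no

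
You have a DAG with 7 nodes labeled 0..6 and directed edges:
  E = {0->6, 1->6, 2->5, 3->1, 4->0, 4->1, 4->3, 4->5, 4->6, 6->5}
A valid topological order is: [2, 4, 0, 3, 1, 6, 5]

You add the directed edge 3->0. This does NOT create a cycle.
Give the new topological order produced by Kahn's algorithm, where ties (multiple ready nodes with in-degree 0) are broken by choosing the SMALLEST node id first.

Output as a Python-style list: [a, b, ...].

Answer: [2, 4, 3, 0, 1, 6, 5]

Derivation:
Old toposort: [2, 4, 0, 3, 1, 6, 5]
Added edge: 3->0
Position of 3 (3) > position of 0 (2). Must reorder: 3 must now come before 0.
Run Kahn's algorithm (break ties by smallest node id):
  initial in-degrees: [2, 2, 0, 1, 0, 3, 3]
  ready (indeg=0): [2, 4]
  pop 2: indeg[5]->2 | ready=[4] | order so far=[2]
  pop 4: indeg[0]->1; indeg[1]->1; indeg[3]->0; indeg[5]->1; indeg[6]->2 | ready=[3] | order so far=[2, 4]
  pop 3: indeg[0]->0; indeg[1]->0 | ready=[0, 1] | order so far=[2, 4, 3]
  pop 0: indeg[6]->1 | ready=[1] | order so far=[2, 4, 3, 0]
  pop 1: indeg[6]->0 | ready=[6] | order so far=[2, 4, 3, 0, 1]
  pop 6: indeg[5]->0 | ready=[5] | order so far=[2, 4, 3, 0, 1, 6]
  pop 5: no out-edges | ready=[] | order so far=[2, 4, 3, 0, 1, 6, 5]
  Result: [2, 4, 3, 0, 1, 6, 5]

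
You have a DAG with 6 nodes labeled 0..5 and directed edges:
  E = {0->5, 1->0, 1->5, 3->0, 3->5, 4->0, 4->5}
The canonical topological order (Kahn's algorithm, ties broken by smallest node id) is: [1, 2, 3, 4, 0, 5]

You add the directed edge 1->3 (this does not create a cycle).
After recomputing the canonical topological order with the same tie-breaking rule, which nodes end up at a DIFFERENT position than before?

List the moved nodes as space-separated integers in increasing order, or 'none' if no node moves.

Old toposort: [1, 2, 3, 4, 0, 5]
Added edge 1->3
Recompute Kahn (smallest-id tiebreak):
  initial in-degrees: [3, 0, 0, 1, 0, 4]
  ready (indeg=0): [1, 2, 4]
  pop 1: indeg[0]->2; indeg[3]->0; indeg[5]->3 | ready=[2, 3, 4] | order so far=[1]
  pop 2: no out-edges | ready=[3, 4] | order so far=[1, 2]
  pop 3: indeg[0]->1; indeg[5]->2 | ready=[4] | order so far=[1, 2, 3]
  pop 4: indeg[0]->0; indeg[5]->1 | ready=[0] | order so far=[1, 2, 3, 4]
  pop 0: indeg[5]->0 | ready=[5] | order so far=[1, 2, 3, 4, 0]
  pop 5: no out-edges | ready=[] | order so far=[1, 2, 3, 4, 0, 5]
New canonical toposort: [1, 2, 3, 4, 0, 5]
Compare positions:
  Node 0: index 4 -> 4 (same)
  Node 1: index 0 -> 0 (same)
  Node 2: index 1 -> 1 (same)
  Node 3: index 2 -> 2 (same)
  Node 4: index 3 -> 3 (same)
  Node 5: index 5 -> 5 (same)
Nodes that changed position: none

Answer: none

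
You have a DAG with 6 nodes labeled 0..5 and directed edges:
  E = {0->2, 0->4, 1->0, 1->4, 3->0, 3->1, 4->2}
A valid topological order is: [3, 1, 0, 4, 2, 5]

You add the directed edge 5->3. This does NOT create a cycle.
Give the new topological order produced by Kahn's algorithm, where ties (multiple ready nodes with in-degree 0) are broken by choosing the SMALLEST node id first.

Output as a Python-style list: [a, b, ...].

Answer: [5, 3, 1, 0, 4, 2]

Derivation:
Old toposort: [3, 1, 0, 4, 2, 5]
Added edge: 5->3
Position of 5 (5) > position of 3 (0). Must reorder: 5 must now come before 3.
Run Kahn's algorithm (break ties by smallest node id):
  initial in-degrees: [2, 1, 2, 1, 2, 0]
  ready (indeg=0): [5]
  pop 5: indeg[3]->0 | ready=[3] | order so far=[5]
  pop 3: indeg[0]->1; indeg[1]->0 | ready=[1] | order so far=[5, 3]
  pop 1: indeg[0]->0; indeg[4]->1 | ready=[0] | order so far=[5, 3, 1]
  pop 0: indeg[2]->1; indeg[4]->0 | ready=[4] | order so far=[5, 3, 1, 0]
  pop 4: indeg[2]->0 | ready=[2] | order so far=[5, 3, 1, 0, 4]
  pop 2: no out-edges | ready=[] | order so far=[5, 3, 1, 0, 4, 2]
  Result: [5, 3, 1, 0, 4, 2]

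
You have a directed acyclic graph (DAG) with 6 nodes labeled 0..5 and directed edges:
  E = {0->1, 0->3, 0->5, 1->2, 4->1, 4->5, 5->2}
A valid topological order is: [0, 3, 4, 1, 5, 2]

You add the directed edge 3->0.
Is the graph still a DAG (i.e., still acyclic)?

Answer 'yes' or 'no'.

Answer: no

Derivation:
Given toposort: [0, 3, 4, 1, 5, 2]
Position of 3: index 1; position of 0: index 0
New edge 3->0: backward (u after v in old order)
Backward edge: old toposort is now invalid. Check if this creates a cycle.
Does 0 already reach 3? Reachable from 0: [0, 1, 2, 3, 5]. YES -> cycle!
Still a DAG? no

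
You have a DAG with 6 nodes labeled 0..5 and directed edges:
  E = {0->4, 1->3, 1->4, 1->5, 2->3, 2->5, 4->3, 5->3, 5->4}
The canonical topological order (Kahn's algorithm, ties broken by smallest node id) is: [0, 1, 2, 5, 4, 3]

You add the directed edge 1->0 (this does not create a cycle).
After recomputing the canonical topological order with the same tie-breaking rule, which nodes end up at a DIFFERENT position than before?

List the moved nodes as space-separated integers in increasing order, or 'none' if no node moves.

Answer: 0 1

Derivation:
Old toposort: [0, 1, 2, 5, 4, 3]
Added edge 1->0
Recompute Kahn (smallest-id tiebreak):
  initial in-degrees: [1, 0, 0, 4, 3, 2]
  ready (indeg=0): [1, 2]
  pop 1: indeg[0]->0; indeg[3]->3; indeg[4]->2; indeg[5]->1 | ready=[0, 2] | order so far=[1]
  pop 0: indeg[4]->1 | ready=[2] | order so far=[1, 0]
  pop 2: indeg[3]->2; indeg[5]->0 | ready=[5] | order so far=[1, 0, 2]
  pop 5: indeg[3]->1; indeg[4]->0 | ready=[4] | order so far=[1, 0, 2, 5]
  pop 4: indeg[3]->0 | ready=[3] | order so far=[1, 0, 2, 5, 4]
  pop 3: no out-edges | ready=[] | order so far=[1, 0, 2, 5, 4, 3]
New canonical toposort: [1, 0, 2, 5, 4, 3]
Compare positions:
  Node 0: index 0 -> 1 (moved)
  Node 1: index 1 -> 0 (moved)
  Node 2: index 2 -> 2 (same)
  Node 3: index 5 -> 5 (same)
  Node 4: index 4 -> 4 (same)
  Node 5: index 3 -> 3 (same)
Nodes that changed position: 0 1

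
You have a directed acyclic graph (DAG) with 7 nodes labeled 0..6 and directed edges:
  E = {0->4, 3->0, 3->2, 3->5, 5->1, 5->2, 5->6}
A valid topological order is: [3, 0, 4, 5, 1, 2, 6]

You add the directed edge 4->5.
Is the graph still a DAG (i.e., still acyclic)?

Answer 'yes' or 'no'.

Given toposort: [3, 0, 4, 5, 1, 2, 6]
Position of 4: index 2; position of 5: index 3
New edge 4->5: forward
Forward edge: respects the existing order. Still a DAG, same toposort still valid.
Still a DAG? yes

Answer: yes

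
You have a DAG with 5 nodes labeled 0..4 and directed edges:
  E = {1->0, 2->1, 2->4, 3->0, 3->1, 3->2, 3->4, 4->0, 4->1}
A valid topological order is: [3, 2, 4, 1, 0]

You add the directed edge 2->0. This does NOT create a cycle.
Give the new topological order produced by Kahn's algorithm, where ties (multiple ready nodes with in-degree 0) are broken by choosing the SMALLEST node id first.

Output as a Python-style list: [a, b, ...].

Old toposort: [3, 2, 4, 1, 0]
Added edge: 2->0
Position of 2 (1) < position of 0 (4). Old order still valid.
Run Kahn's algorithm (break ties by smallest node id):
  initial in-degrees: [4, 3, 1, 0, 2]
  ready (indeg=0): [3]
  pop 3: indeg[0]->3; indeg[1]->2; indeg[2]->0; indeg[4]->1 | ready=[2] | order so far=[3]
  pop 2: indeg[0]->2; indeg[1]->1; indeg[4]->0 | ready=[4] | order so far=[3, 2]
  pop 4: indeg[0]->1; indeg[1]->0 | ready=[1] | order so far=[3, 2, 4]
  pop 1: indeg[0]->0 | ready=[0] | order so far=[3, 2, 4, 1]
  pop 0: no out-edges | ready=[] | order so far=[3, 2, 4, 1, 0]
  Result: [3, 2, 4, 1, 0]

Answer: [3, 2, 4, 1, 0]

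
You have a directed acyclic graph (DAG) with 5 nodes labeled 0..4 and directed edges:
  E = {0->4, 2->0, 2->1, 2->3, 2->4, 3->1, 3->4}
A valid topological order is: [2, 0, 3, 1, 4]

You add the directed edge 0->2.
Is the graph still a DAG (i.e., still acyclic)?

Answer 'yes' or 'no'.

Answer: no

Derivation:
Given toposort: [2, 0, 3, 1, 4]
Position of 0: index 1; position of 2: index 0
New edge 0->2: backward (u after v in old order)
Backward edge: old toposort is now invalid. Check if this creates a cycle.
Does 2 already reach 0? Reachable from 2: [0, 1, 2, 3, 4]. YES -> cycle!
Still a DAG? no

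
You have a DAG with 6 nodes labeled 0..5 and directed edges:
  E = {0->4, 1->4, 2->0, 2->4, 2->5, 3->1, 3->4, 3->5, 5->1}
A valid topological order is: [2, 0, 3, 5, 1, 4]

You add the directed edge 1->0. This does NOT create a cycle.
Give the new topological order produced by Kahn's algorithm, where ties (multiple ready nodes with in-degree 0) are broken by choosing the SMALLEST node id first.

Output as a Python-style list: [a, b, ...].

Answer: [2, 3, 5, 1, 0, 4]

Derivation:
Old toposort: [2, 0, 3, 5, 1, 4]
Added edge: 1->0
Position of 1 (4) > position of 0 (1). Must reorder: 1 must now come before 0.
Run Kahn's algorithm (break ties by smallest node id):
  initial in-degrees: [2, 2, 0, 0, 4, 2]
  ready (indeg=0): [2, 3]
  pop 2: indeg[0]->1; indeg[4]->3; indeg[5]->1 | ready=[3] | order so far=[2]
  pop 3: indeg[1]->1; indeg[4]->2; indeg[5]->0 | ready=[5] | order so far=[2, 3]
  pop 5: indeg[1]->0 | ready=[1] | order so far=[2, 3, 5]
  pop 1: indeg[0]->0; indeg[4]->1 | ready=[0] | order so far=[2, 3, 5, 1]
  pop 0: indeg[4]->0 | ready=[4] | order so far=[2, 3, 5, 1, 0]
  pop 4: no out-edges | ready=[] | order so far=[2, 3, 5, 1, 0, 4]
  Result: [2, 3, 5, 1, 0, 4]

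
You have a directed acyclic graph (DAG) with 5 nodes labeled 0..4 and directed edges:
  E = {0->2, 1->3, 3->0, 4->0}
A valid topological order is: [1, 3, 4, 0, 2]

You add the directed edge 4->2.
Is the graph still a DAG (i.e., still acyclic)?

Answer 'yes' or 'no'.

Answer: yes

Derivation:
Given toposort: [1, 3, 4, 0, 2]
Position of 4: index 2; position of 2: index 4
New edge 4->2: forward
Forward edge: respects the existing order. Still a DAG, same toposort still valid.
Still a DAG? yes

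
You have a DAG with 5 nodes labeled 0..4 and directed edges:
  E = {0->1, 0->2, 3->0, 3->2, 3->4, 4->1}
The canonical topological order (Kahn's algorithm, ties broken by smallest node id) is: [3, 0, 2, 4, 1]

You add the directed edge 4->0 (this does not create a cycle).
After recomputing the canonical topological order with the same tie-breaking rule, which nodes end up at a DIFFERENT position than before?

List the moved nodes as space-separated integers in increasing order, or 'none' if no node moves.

Old toposort: [3, 0, 2, 4, 1]
Added edge 4->0
Recompute Kahn (smallest-id tiebreak):
  initial in-degrees: [2, 2, 2, 0, 1]
  ready (indeg=0): [3]
  pop 3: indeg[0]->1; indeg[2]->1; indeg[4]->0 | ready=[4] | order so far=[3]
  pop 4: indeg[0]->0; indeg[1]->1 | ready=[0] | order so far=[3, 4]
  pop 0: indeg[1]->0; indeg[2]->0 | ready=[1, 2] | order so far=[3, 4, 0]
  pop 1: no out-edges | ready=[2] | order so far=[3, 4, 0, 1]
  pop 2: no out-edges | ready=[] | order so far=[3, 4, 0, 1, 2]
New canonical toposort: [3, 4, 0, 1, 2]
Compare positions:
  Node 0: index 1 -> 2 (moved)
  Node 1: index 4 -> 3 (moved)
  Node 2: index 2 -> 4 (moved)
  Node 3: index 0 -> 0 (same)
  Node 4: index 3 -> 1 (moved)
Nodes that changed position: 0 1 2 4

Answer: 0 1 2 4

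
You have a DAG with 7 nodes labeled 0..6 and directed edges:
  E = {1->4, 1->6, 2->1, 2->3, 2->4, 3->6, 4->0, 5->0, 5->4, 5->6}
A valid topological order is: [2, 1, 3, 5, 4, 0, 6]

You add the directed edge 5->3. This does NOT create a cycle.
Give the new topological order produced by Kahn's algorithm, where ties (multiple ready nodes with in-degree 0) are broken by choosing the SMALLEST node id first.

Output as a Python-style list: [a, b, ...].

Answer: [2, 1, 5, 3, 4, 0, 6]

Derivation:
Old toposort: [2, 1, 3, 5, 4, 0, 6]
Added edge: 5->3
Position of 5 (3) > position of 3 (2). Must reorder: 5 must now come before 3.
Run Kahn's algorithm (break ties by smallest node id):
  initial in-degrees: [2, 1, 0, 2, 3, 0, 3]
  ready (indeg=0): [2, 5]
  pop 2: indeg[1]->0; indeg[3]->1; indeg[4]->2 | ready=[1, 5] | order so far=[2]
  pop 1: indeg[4]->1; indeg[6]->2 | ready=[5] | order so far=[2, 1]
  pop 5: indeg[0]->1; indeg[3]->0; indeg[4]->0; indeg[6]->1 | ready=[3, 4] | order so far=[2, 1, 5]
  pop 3: indeg[6]->0 | ready=[4, 6] | order so far=[2, 1, 5, 3]
  pop 4: indeg[0]->0 | ready=[0, 6] | order so far=[2, 1, 5, 3, 4]
  pop 0: no out-edges | ready=[6] | order so far=[2, 1, 5, 3, 4, 0]
  pop 6: no out-edges | ready=[] | order so far=[2, 1, 5, 3, 4, 0, 6]
  Result: [2, 1, 5, 3, 4, 0, 6]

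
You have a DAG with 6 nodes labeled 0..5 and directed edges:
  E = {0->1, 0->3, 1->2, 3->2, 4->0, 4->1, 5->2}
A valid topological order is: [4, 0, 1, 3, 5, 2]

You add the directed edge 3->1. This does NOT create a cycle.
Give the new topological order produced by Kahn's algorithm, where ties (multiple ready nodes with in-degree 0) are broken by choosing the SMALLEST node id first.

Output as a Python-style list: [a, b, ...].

Old toposort: [4, 0, 1, 3, 5, 2]
Added edge: 3->1
Position of 3 (3) > position of 1 (2). Must reorder: 3 must now come before 1.
Run Kahn's algorithm (break ties by smallest node id):
  initial in-degrees: [1, 3, 3, 1, 0, 0]
  ready (indeg=0): [4, 5]
  pop 4: indeg[0]->0; indeg[1]->2 | ready=[0, 5] | order so far=[4]
  pop 0: indeg[1]->1; indeg[3]->0 | ready=[3, 5] | order so far=[4, 0]
  pop 3: indeg[1]->0; indeg[2]->2 | ready=[1, 5] | order so far=[4, 0, 3]
  pop 1: indeg[2]->1 | ready=[5] | order so far=[4, 0, 3, 1]
  pop 5: indeg[2]->0 | ready=[2] | order so far=[4, 0, 3, 1, 5]
  pop 2: no out-edges | ready=[] | order so far=[4, 0, 3, 1, 5, 2]
  Result: [4, 0, 3, 1, 5, 2]

Answer: [4, 0, 3, 1, 5, 2]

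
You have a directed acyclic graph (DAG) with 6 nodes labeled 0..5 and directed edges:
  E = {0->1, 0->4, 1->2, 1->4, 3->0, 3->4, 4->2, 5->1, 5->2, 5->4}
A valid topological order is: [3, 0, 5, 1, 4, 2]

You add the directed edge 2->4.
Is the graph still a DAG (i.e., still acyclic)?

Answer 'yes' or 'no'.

Given toposort: [3, 0, 5, 1, 4, 2]
Position of 2: index 5; position of 4: index 4
New edge 2->4: backward (u after v in old order)
Backward edge: old toposort is now invalid. Check if this creates a cycle.
Does 4 already reach 2? Reachable from 4: [2, 4]. YES -> cycle!
Still a DAG? no

Answer: no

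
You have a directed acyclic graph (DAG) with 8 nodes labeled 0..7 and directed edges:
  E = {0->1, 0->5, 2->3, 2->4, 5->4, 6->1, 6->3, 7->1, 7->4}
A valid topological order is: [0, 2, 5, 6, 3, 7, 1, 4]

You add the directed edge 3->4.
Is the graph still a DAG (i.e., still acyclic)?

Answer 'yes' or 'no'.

Given toposort: [0, 2, 5, 6, 3, 7, 1, 4]
Position of 3: index 4; position of 4: index 7
New edge 3->4: forward
Forward edge: respects the existing order. Still a DAG, same toposort still valid.
Still a DAG? yes

Answer: yes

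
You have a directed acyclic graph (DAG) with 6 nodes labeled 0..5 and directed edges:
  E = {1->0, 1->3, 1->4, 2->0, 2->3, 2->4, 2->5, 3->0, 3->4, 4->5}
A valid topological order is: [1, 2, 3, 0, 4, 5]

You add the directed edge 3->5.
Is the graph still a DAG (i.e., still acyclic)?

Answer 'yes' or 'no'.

Given toposort: [1, 2, 3, 0, 4, 5]
Position of 3: index 2; position of 5: index 5
New edge 3->5: forward
Forward edge: respects the existing order. Still a DAG, same toposort still valid.
Still a DAG? yes

Answer: yes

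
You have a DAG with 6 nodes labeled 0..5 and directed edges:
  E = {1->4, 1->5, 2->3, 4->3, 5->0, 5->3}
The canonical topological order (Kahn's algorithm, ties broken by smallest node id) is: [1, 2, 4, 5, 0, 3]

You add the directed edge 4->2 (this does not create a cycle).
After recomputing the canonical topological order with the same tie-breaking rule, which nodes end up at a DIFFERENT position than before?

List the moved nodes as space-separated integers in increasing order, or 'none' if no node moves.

Old toposort: [1, 2, 4, 5, 0, 3]
Added edge 4->2
Recompute Kahn (smallest-id tiebreak):
  initial in-degrees: [1, 0, 1, 3, 1, 1]
  ready (indeg=0): [1]
  pop 1: indeg[4]->0; indeg[5]->0 | ready=[4, 5] | order so far=[1]
  pop 4: indeg[2]->0; indeg[3]->2 | ready=[2, 5] | order so far=[1, 4]
  pop 2: indeg[3]->1 | ready=[5] | order so far=[1, 4, 2]
  pop 5: indeg[0]->0; indeg[3]->0 | ready=[0, 3] | order so far=[1, 4, 2, 5]
  pop 0: no out-edges | ready=[3] | order so far=[1, 4, 2, 5, 0]
  pop 3: no out-edges | ready=[] | order so far=[1, 4, 2, 5, 0, 3]
New canonical toposort: [1, 4, 2, 5, 0, 3]
Compare positions:
  Node 0: index 4 -> 4 (same)
  Node 1: index 0 -> 0 (same)
  Node 2: index 1 -> 2 (moved)
  Node 3: index 5 -> 5 (same)
  Node 4: index 2 -> 1 (moved)
  Node 5: index 3 -> 3 (same)
Nodes that changed position: 2 4

Answer: 2 4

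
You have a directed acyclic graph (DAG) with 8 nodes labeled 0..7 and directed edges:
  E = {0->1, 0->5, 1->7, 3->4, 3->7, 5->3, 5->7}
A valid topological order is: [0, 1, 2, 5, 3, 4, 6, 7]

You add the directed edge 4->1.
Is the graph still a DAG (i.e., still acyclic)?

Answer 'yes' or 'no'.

Given toposort: [0, 1, 2, 5, 3, 4, 6, 7]
Position of 4: index 5; position of 1: index 1
New edge 4->1: backward (u after v in old order)
Backward edge: old toposort is now invalid. Check if this creates a cycle.
Does 1 already reach 4? Reachable from 1: [1, 7]. NO -> still a DAG (reorder needed).
Still a DAG? yes

Answer: yes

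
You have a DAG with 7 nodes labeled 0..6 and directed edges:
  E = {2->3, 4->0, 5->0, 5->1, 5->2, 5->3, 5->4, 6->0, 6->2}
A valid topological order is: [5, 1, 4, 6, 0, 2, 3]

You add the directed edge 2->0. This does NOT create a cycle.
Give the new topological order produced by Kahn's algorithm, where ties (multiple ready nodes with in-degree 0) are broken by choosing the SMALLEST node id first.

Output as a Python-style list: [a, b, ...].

Answer: [5, 1, 4, 6, 2, 0, 3]

Derivation:
Old toposort: [5, 1, 4, 6, 0, 2, 3]
Added edge: 2->0
Position of 2 (5) > position of 0 (4). Must reorder: 2 must now come before 0.
Run Kahn's algorithm (break ties by smallest node id):
  initial in-degrees: [4, 1, 2, 2, 1, 0, 0]
  ready (indeg=0): [5, 6]
  pop 5: indeg[0]->3; indeg[1]->0; indeg[2]->1; indeg[3]->1; indeg[4]->0 | ready=[1, 4, 6] | order so far=[5]
  pop 1: no out-edges | ready=[4, 6] | order so far=[5, 1]
  pop 4: indeg[0]->2 | ready=[6] | order so far=[5, 1, 4]
  pop 6: indeg[0]->1; indeg[2]->0 | ready=[2] | order so far=[5, 1, 4, 6]
  pop 2: indeg[0]->0; indeg[3]->0 | ready=[0, 3] | order so far=[5, 1, 4, 6, 2]
  pop 0: no out-edges | ready=[3] | order so far=[5, 1, 4, 6, 2, 0]
  pop 3: no out-edges | ready=[] | order so far=[5, 1, 4, 6, 2, 0, 3]
  Result: [5, 1, 4, 6, 2, 0, 3]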